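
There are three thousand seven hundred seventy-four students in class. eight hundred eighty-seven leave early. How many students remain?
Convert three thousand seven hundred seventy-four (English words) → 3×1000 + 7×100 + 74 = 3774 (decimal)
Convert eight hundred eighty-seven (English words) → 8×100 + 87 = 887 (decimal)
Compute 3774 - 887 = 2887
2887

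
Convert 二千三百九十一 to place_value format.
Convert 二千三百九十一 (Chinese numeral) → 2×1000 + 3×100 + 9×10 + 1 = 2391 (decimal)
Convert 2391 (decimal) → 2391 = 2×1000 + 3×100 + 9×10 + 1 → 2 thousands, 3 hundreds, 9 tens, 1 one (place-value notation)
2 thousands, 3 hundreds, 9 tens, 1 one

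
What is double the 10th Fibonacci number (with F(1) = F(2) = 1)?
The 10th Fibonacci number (with F(1) = F(2) = 1): 1, 1, 2, 3, 5, 8, 13, 21, 34, 55 → 55
Compute 55 × 2 = 110
110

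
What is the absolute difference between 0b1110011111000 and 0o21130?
Convert 0b1110011111000 (binary) → 4096 + 2048 + 1024 + 128 + 64 + 32 + 16 + 8 = 7416 (decimal)
Convert 0o21130 (octal) → 2×4096 + 1×512 + 1×64 + 3×8 = 8792 (decimal)
Compute |7416 - 8792| = 1376
1376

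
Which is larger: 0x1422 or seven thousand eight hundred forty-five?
Convert 0x1422 (hexadecimal) → 1×4096 + 4×256 + 2×16 + 2 = 5154 (decimal)
Convert seven thousand eight hundred forty-five (English words) → 7×1000 + 8×100 + 45 = 7845 (decimal)
Compare 5154 vs 7845: larger = 7845
7845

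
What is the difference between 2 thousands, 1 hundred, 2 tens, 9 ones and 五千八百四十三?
Convert 2 thousands, 1 hundred, 2 tens, 9 ones (place-value notation) → 2×1000 + 1×100 + 2×10 + 9 = 2129 (decimal)
Convert 五千八百四十三 (Chinese numeral) → 5×1000 + 8×100 + 4×10 + 3 = 5843 (decimal)
Difference: |2129 - 5843| = 3714
3714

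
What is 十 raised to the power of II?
Convert 十 (Chinese numeral) → 1×10 = 10 (decimal)
Convert II (Roman numeral) → 1 + 1 = 2 (decimal)
Compute 10 ^ 2 = 100
100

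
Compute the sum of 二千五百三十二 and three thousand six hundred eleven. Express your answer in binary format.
Convert 二千五百三十二 (Chinese numeral) → 2×1000 + 5×100 + 3×10 + 2 = 2532 (decimal)
Convert three thousand six hundred eleven (English words) → 3×1000 + 6×100 + 11 = 3611 (decimal)
Compute 2532 + 3611 = 6143
Convert 6143 (decimal) → 6143 = 4096 + 1024 + 512 + 256 + 128 + 64 + 32 + 16 + 8 + 4 + 2 + 1 → 0b1011111111111 (binary)
0b1011111111111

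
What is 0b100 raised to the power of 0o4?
Convert 0b100 (binary) → 4 (decimal)
Convert 0o4 (octal) → 4 (decimal)
Compute 4 ^ 4 = 256
256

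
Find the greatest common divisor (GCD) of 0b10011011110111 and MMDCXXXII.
Convert 0b10011011110111 (binary) → 8192 + 1024 + 512 + 128 + 64 + 32 + 16 + 4 + 2 + 1 = 9975 (decimal)
Convert MMDCXXXII (Roman numeral) → 1000 + 1000 + 500 + 100 + 10 + 10 + 10 + 1 + 1 = 2632 (decimal)
Compute gcd(9975, 2632) = 7
7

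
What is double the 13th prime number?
The 13th prime number = 41
Compute 41 × 2 = 82
82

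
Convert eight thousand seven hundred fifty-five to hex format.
Convert eight thousand seven hundred fifty-five (English words) → 8×1000 + 7×100 + 55 = 8755 (decimal)
Convert 8755 (decimal) → 8755 = 2×4096 + 2×256 + 3×16 + 3 → 0x2233 (hexadecimal)
0x2233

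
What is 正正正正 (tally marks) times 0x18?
Convert 正正正正 (tally marks) → 5 + 5 + 5 + 5 = 20 (decimal)
Convert 0x18 (hexadecimal) → 1×16 + 8 = 24 (decimal)
Compute 20 × 24 = 480
480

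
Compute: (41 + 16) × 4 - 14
Parentheses first: 41 + 16 = 57
Multiply: 57 × 4 = 228
Subtract: 228 - 14 = 214
214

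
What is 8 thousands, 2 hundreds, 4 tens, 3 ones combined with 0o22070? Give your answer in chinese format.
Convert 8 thousands, 2 hundreds, 4 tens, 3 ones (place-value notation) → 8×1000 + 2×100 + 4×10 + 3 = 8243 (decimal)
Convert 0o22070 (octal) → 2×4096 + 2×512 + 7×8 = 9272 (decimal)
Compute 8243 + 9272 = 17515
Convert 17515 (decimal) → 17515 = 1×10000 + 7×1000 + 5×100 + 1×10 + 5 → 一万七千五百一十五 (Chinese numeral)
一万七千五百一十五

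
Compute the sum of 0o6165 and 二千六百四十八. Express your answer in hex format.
Convert 0o6165 (octal) → 6×512 + 1×64 + 6×8 + 5 = 3189 (decimal)
Convert 二千六百四十八 (Chinese numeral) → 2×1000 + 6×100 + 4×10 + 8 = 2648 (decimal)
Compute 3189 + 2648 = 5837
Convert 5837 (decimal) → 5837 = 1×4096 + 6×256 + 12×16 + 13 → 0x16CD (hexadecimal)
0x16CD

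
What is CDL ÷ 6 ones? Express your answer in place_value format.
Convert CDL (Roman numeral) → 400 + 50 = 450 (decimal)
Convert 6 ones (place-value notation) → 6 (decimal)
Compute 450 ÷ 6 = 75
Convert 75 (decimal) → 75 = 7×10 + 5 → 7 tens, 5 ones (place-value notation)
7 tens, 5 ones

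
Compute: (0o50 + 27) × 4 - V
Convert 0o50 (octal) → 5×8 = 40 (decimal)
Convert V (Roman numeral) → 5 (decimal)
Expression in decimal: (40 + 27) × 4 - 5
Parentheses first: 40 + 27 = 67
Multiply: 67 × 4 = 268
Subtract: 268 - 5 = 263
263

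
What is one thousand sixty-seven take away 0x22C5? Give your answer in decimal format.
Convert one thousand sixty-seven (English words) → 1×1000 + 67 = 1067 (decimal)
Convert 0x22C5 (hexadecimal) → 2×4096 + 2×256 + 12×16 + 5 = 8901 (decimal)
Compute 1067 - 8901 = -7834
-7834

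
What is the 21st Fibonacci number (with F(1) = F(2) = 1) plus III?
The 21st Fibonacci number (with F(1) = F(2) = 1) = 10946
Convert III (Roman numeral) → 1 + 1 + 1 = 3 (decimal)
Compute 10946 + 3 = 10949
10949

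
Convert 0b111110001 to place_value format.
Convert 0b111110001 (binary) → 256 + 128 + 64 + 32 + 16 + 1 = 497 (decimal)
Convert 497 (decimal) → 497 = 4×100 + 9×10 + 7 → 4 hundreds, 9 tens, 7 ones (place-value notation)
4 hundreds, 9 tens, 7 ones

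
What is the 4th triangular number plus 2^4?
The 4th triangular number = 4×5/2 = 10
Convert 2^4 (power) → 16 (decimal)
Compute 10 + 16 = 26
26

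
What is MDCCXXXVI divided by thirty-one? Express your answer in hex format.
Convert MDCCXXXVI (Roman numeral) → 1000 + 500 + 100 + 100 + 10 + 10 + 10 + 5 + 1 = 1736 (decimal)
Convert thirty-one (English words) → 31 (decimal)
Compute 1736 ÷ 31 = 56
Convert 56 (decimal) → 56 = 3×16 + 8 → 0x38 (hexadecimal)
0x38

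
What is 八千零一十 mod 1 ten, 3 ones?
Convert 八千零一十 (Chinese numeral) → 8×1000 + 1×10 = 8010 (decimal)
Convert 1 ten, 3 ones (place-value notation) → 1×10 + 3 = 13 (decimal)
Compute 8010 mod 13 = 2
2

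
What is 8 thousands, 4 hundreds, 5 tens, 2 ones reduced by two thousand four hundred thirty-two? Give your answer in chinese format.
Convert 8 thousands, 4 hundreds, 5 tens, 2 ones (place-value notation) → 8×1000 + 4×100 + 5×10 + 2 = 8452 (decimal)
Convert two thousand four hundred thirty-two (English words) → 2×1000 + 4×100 + 32 = 2432 (decimal)
Compute 8452 - 2432 = 6020
Convert 6020 (decimal) → 6020 = 6×1000 + 2×10 → 六千零二十 (Chinese numeral)
六千零二十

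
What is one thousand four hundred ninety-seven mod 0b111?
Convert one thousand four hundred ninety-seven (English words) → 1×1000 + 4×100 + 97 = 1497 (decimal)
Convert 0b111 (binary) → 4 + 2 + 1 = 7 (decimal)
Compute 1497 mod 7 = 6
6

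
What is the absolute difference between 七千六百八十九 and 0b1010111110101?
Convert 七千六百八十九 (Chinese numeral) → 7×1000 + 6×100 + 8×10 + 9 = 7689 (decimal)
Convert 0b1010111110101 (binary) → 4096 + 1024 + 256 + 128 + 64 + 32 + 16 + 4 + 1 = 5621 (decimal)
Compute |7689 - 5621| = 2068
2068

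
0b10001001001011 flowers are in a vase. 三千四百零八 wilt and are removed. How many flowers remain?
Convert 0b10001001001011 (binary) → 8192 + 512 + 64 + 8 + 2 + 1 = 8779 (decimal)
Convert 三千四百零八 (Chinese numeral) → 3×1000 + 4×100 + 8 = 3408 (decimal)
Compute 8779 - 3408 = 5371
5371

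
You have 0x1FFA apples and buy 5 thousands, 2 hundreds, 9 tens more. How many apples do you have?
Convert 0x1FFA (hexadecimal) → 1×4096 + 15×256 + 15×16 + 10 = 8186 (decimal)
Convert 5 thousands, 2 hundreds, 9 tens (place-value notation) → 5×1000 + 2×100 + 9×10 = 5290 (decimal)
Compute 8186 + 5290 = 13476
13476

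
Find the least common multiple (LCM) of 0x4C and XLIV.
Convert 0x4C (hexadecimal) → 4×16 + 12 = 76 (decimal)
Convert XLIV (Roman numeral) → 40 + 4 = 44 (decimal)
Compute lcm(76, 44) = 836
836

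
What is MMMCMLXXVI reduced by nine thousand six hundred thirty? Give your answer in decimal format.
Convert MMMCMLXXVI (Roman numeral) → 1000 + 1000 + 1000 + 900 + 50 + 10 + 10 + 5 + 1 = 3976 (decimal)
Convert nine thousand six hundred thirty (English words) → 9×1000 + 6×100 + 30 = 9630 (decimal)
Compute 3976 - 9630 = -5654
-5654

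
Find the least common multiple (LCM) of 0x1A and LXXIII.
Convert 0x1A (hexadecimal) → 1×16 + 10 = 26 (decimal)
Convert LXXIII (Roman numeral) → 50 + 10 + 10 + 1 + 1 + 1 = 73 (decimal)
Compute lcm(26, 73) = 1898
1898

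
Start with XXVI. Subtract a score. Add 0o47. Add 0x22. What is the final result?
Convert XXVI (Roman numeral) → 10 + 10 + 5 + 1 = 26 (decimal)
Start: 26
Convert a score (colloquial) → 20 (decimal)
26 - 20 = 6
Convert 0o47 (octal) → 4×8 + 7 = 39 (decimal)
6 + 39 = 45
Convert 0x22 (hexadecimal) → 2×16 + 2 = 34 (decimal)
45 + 34 = 79
79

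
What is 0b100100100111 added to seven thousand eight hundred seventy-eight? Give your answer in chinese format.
Convert 0b100100100111 (binary) → 2048 + 256 + 32 + 4 + 2 + 1 = 2343 (decimal)
Convert seven thousand eight hundred seventy-eight (English words) → 7×1000 + 8×100 + 78 = 7878 (decimal)
Compute 2343 + 7878 = 10221
Convert 10221 (decimal) → 10221 = 1×10000 + 2×100 + 2×10 + 1 → 一万零二百二十一 (Chinese numeral)
一万零二百二十一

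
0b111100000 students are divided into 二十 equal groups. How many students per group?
Convert 0b111100000 (binary) → 256 + 128 + 64 + 32 = 480 (decimal)
Convert 二十 (Chinese numeral) → 2×10 = 20 (decimal)
Compute 480 ÷ 20 = 24
24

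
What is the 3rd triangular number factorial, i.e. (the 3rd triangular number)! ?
Convert the 3rd triangular number (triangular index) → 3×4/2 = 6 (decimal)
Compute 6! = 720
720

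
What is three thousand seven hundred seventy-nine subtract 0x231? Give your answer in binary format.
Convert three thousand seven hundred seventy-nine (English words) → 3×1000 + 7×100 + 79 = 3779 (decimal)
Convert 0x231 (hexadecimal) → 2×256 + 3×16 + 1 = 561 (decimal)
Compute 3779 - 561 = 3218
Convert 3218 (decimal) → 3218 = 2048 + 1024 + 128 + 16 + 2 → 0b110010010010 (binary)
0b110010010010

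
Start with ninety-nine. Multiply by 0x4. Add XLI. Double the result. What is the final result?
Convert ninety-nine (English words) → 99 (decimal)
Start: 99
Convert 0x4 (hexadecimal) → 4 (decimal)
99 × 4 = 396
Convert XLI (Roman numeral) → 40 + 1 = 41 (decimal)
396 + 41 = 437
437 × 2 = 874
874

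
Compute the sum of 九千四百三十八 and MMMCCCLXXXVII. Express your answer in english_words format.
Convert 九千四百三十八 (Chinese numeral) → 9×1000 + 4×100 + 3×10 + 8 = 9438 (decimal)
Convert MMMCCCLXXXVII (Roman numeral) → 1000 + 1000 + 1000 + 100 + 100 + 100 + 50 + 10 + 10 + 10 + 5 + 1 + 1 = 3387 (decimal)
Compute 9438 + 3387 = 12825
Convert 12825 (decimal) → 12825 = 12×1000 + 8×100 + 25 → twelve thousand eight hundred twenty-five (English words)
twelve thousand eight hundred twenty-five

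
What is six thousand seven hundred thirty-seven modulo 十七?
Convert six thousand seven hundred thirty-seven (English words) → 6×1000 + 7×100 + 37 = 6737 (decimal)
Convert 十七 (Chinese numeral) → 1×10 + 7 = 17 (decimal)
Compute 6737 mod 17 = 5
5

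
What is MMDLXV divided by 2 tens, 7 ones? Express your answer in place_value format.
Convert MMDLXV (Roman numeral) → 1000 + 1000 + 500 + 50 + 10 + 5 = 2565 (decimal)
Convert 2 tens, 7 ones (place-value notation) → 2×10 + 7 = 27 (decimal)
Compute 2565 ÷ 27 = 95
Convert 95 (decimal) → 95 = 9×10 + 5 → 9 tens, 5 ones (place-value notation)
9 tens, 5 ones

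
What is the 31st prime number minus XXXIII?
The 31st prime number = 127
Convert XXXIII (Roman numeral) → 10 + 10 + 10 + 1 + 1 + 1 = 33 (decimal)
Compute 127 - 33 = 94
94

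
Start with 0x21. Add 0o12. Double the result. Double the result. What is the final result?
Convert 0x21 (hexadecimal) → 2×16 + 1 = 33 (decimal)
Start: 33
Convert 0o12 (octal) → 1×8 + 2 = 10 (decimal)
33 + 10 = 43
43 × 2 = 86
86 × 2 = 172
172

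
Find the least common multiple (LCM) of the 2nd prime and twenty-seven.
Convert the 2nd prime (prime index) → 3 (decimal)
Convert twenty-seven (English words) → 27 (decimal)
Compute lcm(3, 27) = 27
27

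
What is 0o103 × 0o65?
Convert 0o103 (octal) → 1×64 + 3 = 67 (decimal)
Convert 0o65 (octal) → 6×8 + 5 = 53 (decimal)
Compute 67 × 53 = 3551
3551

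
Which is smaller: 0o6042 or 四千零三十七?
Convert 0o6042 (octal) → 6×512 + 4×8 + 2 = 3106 (decimal)
Convert 四千零三十七 (Chinese numeral) → 4×1000 + 3×10 + 7 = 4037 (decimal)
Compare 3106 vs 4037: smaller = 3106
3106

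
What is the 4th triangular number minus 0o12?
The 4th triangular number = 4×5/2 = 10
Convert 0o12 (octal) → 1×8 + 2 = 10 (decimal)
Compute 10 - 10 = 0
0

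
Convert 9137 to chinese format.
Convert 9137 (decimal) → 9137 = 9×1000 + 1×100 + 3×10 + 7 → 九千一百三十七 (Chinese numeral)
九千一百三十七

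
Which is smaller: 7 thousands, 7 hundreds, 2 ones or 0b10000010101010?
Convert 7 thousands, 7 hundreds, 2 ones (place-value notation) → 7×1000 + 7×100 + 2 = 7702 (decimal)
Convert 0b10000010101010 (binary) → 8192 + 128 + 32 + 8 + 2 = 8362 (decimal)
Compare 7702 vs 8362: smaller = 7702
7702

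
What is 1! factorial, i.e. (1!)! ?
Convert 1! (factorial) → 1 (decimal)
Compute 1! = 1
1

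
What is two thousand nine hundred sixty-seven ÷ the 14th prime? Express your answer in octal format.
Convert two thousand nine hundred sixty-seven (English words) → 2×1000 + 9×100 + 67 = 2967 (decimal)
Convert the 14th prime (prime index) → 43 (decimal)
Compute 2967 ÷ 43 = 69
Convert 69 (decimal) → 69 = 1×64 + 5 → 0o105 (octal)
0o105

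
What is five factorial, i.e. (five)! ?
Convert five (English words) → 5 (decimal)
Compute 5! = 120
120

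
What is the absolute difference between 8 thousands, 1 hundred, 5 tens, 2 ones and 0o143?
Convert 8 thousands, 1 hundred, 5 tens, 2 ones (place-value notation) → 8×1000 + 1×100 + 5×10 + 2 = 8152 (decimal)
Convert 0o143 (octal) → 1×64 + 4×8 + 3 = 99 (decimal)
Compute |8152 - 99| = 8053
8053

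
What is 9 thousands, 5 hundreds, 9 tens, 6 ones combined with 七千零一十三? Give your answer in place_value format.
Convert 9 thousands, 5 hundreds, 9 tens, 6 ones (place-value notation) → 9×1000 + 5×100 + 9×10 + 6 = 9596 (decimal)
Convert 七千零一十三 (Chinese numeral) → 7×1000 + 1×10 + 3 = 7013 (decimal)
Compute 9596 + 7013 = 16609
Convert 16609 (decimal) → 16609 = 16×1000 + 6×100 + 9 → 16 thousands, 6 hundreds, 9 ones (place-value notation)
16 thousands, 6 hundreds, 9 ones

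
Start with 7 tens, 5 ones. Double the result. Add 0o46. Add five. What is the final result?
Convert 7 tens, 5 ones (place-value notation) → 7×10 + 5 = 75 (decimal)
Start: 75
75 × 2 = 150
Convert 0o46 (octal) → 4×8 + 6 = 38 (decimal)
150 + 38 = 188
Convert five (English words) → 5 (decimal)
188 + 5 = 193
193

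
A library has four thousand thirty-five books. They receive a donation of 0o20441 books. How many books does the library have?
Convert four thousand thirty-five (English words) → 4×1000 + 35 = 4035 (decimal)
Convert 0o20441 (octal) → 2×4096 + 4×64 + 4×8 + 1 = 8481 (decimal)
Compute 4035 + 8481 = 12516
12516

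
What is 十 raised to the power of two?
Convert 十 (Chinese numeral) → 1×10 = 10 (decimal)
Convert two (English words) → 2 (decimal)
Compute 10 ^ 2 = 100
100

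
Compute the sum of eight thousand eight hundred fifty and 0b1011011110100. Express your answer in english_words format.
Convert eight thousand eight hundred fifty (English words) → 8×1000 + 8×100 + 50 = 8850 (decimal)
Convert 0b1011011110100 (binary) → 4096 + 1024 + 512 + 128 + 64 + 32 + 16 + 4 = 5876 (decimal)
Compute 8850 + 5876 = 14726
Convert 14726 (decimal) → 14726 = 14×1000 + 7×100 + 26 → fourteen thousand seven hundred twenty-six (English words)
fourteen thousand seven hundred twenty-six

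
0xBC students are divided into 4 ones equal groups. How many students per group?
Convert 0xBC (hexadecimal) → 11×16 + 12 = 188 (decimal)
Convert 4 ones (place-value notation) → 4 (decimal)
Compute 188 ÷ 4 = 47
47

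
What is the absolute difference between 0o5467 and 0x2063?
Convert 0o5467 (octal) → 5×512 + 4×64 + 6×8 + 7 = 2871 (decimal)
Convert 0x2063 (hexadecimal) → 2×4096 + 6×16 + 3 = 8291 (decimal)
Compute |2871 - 8291| = 5420
5420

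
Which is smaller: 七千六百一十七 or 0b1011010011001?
Convert 七千六百一十七 (Chinese numeral) → 7×1000 + 6×100 + 1×10 + 7 = 7617 (decimal)
Convert 0b1011010011001 (binary) → 4096 + 1024 + 512 + 128 + 16 + 8 + 1 = 5785 (decimal)
Compare 7617 vs 5785: smaller = 5785
5785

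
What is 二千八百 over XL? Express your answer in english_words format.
Convert 二千八百 (Chinese numeral) → 2×1000 + 8×100 = 2800 (decimal)
Convert XL (Roman numeral) → 40 (decimal)
Compute 2800 ÷ 40 = 70
Convert 70 (decimal) → seventy (English words)
seventy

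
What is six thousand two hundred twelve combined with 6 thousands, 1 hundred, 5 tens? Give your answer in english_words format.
Convert six thousand two hundred twelve (English words) → 6×1000 + 2×100 + 12 = 6212 (decimal)
Convert 6 thousands, 1 hundred, 5 tens (place-value notation) → 6×1000 + 1×100 + 5×10 = 6150 (decimal)
Compute 6212 + 6150 = 12362
Convert 12362 (decimal) → 12362 = 12×1000 + 3×100 + 62 → twelve thousand three hundred sixty-two (English words)
twelve thousand three hundred sixty-two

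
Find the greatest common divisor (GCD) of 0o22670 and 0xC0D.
Convert 0o22670 (octal) → 2×4096 + 2×512 + 6×64 + 7×8 = 9656 (decimal)
Convert 0xC0D (hexadecimal) → 12×256 + 13 = 3085 (decimal)
Compute gcd(9656, 3085) = 1
1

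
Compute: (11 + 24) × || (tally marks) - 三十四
Convert || (tally marks) → 2 (decimal)
Convert 三十四 (Chinese numeral) → 3×10 + 4 = 34 (decimal)
Expression in decimal: (11 + 24) × 2 - 34
Parentheses first: 11 + 24 = 35
Multiply: 35 × 2 = 70
Subtract: 70 - 34 = 36
36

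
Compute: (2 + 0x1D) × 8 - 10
Convert 0x1D (hexadecimal) → 1×16 + 13 = 29 (decimal)
Expression in decimal: (2 + 29) × 8 - 10
Parentheses first: 2 + 29 = 31
Multiply: 31 × 8 = 248
Subtract: 248 - 10 = 238
238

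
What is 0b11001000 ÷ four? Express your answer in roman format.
Convert 0b11001000 (binary) → 128 + 64 + 8 = 200 (decimal)
Convert four (English words) → 4 (decimal)
Compute 200 ÷ 4 = 50
Convert 50 (decimal) → L (Roman numeral)
L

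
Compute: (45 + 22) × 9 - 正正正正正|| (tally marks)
Convert 正正正正正|| (tally marks) → 5 + 5 + 5 + 5 + 5 + 2 = 27 (decimal)
Expression in decimal: (45 + 22) × 9 - 27
Parentheses first: 45 + 22 = 67
Multiply: 67 × 9 = 603
Subtract: 603 - 27 = 576
576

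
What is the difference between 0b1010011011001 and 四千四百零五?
Convert 0b1010011011001 (binary) → 4096 + 1024 + 128 + 64 + 16 + 8 + 1 = 5337 (decimal)
Convert 四千四百零五 (Chinese numeral) → 4×1000 + 4×100 + 5 = 4405 (decimal)
Difference: |5337 - 4405| = 932
932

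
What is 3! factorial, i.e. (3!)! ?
Convert 3! (factorial) → 6 (decimal)
Compute 6! = 720
720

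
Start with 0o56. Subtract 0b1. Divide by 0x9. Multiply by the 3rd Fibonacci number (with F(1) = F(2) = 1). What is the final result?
Convert 0o56 (octal) → 5×8 + 6 = 46 (decimal)
Start: 46
Convert 0b1 (binary) → 1 (decimal)
46 - 1 = 45
Convert 0x9 (hexadecimal) → 9 (decimal)
45 ÷ 9 = 5
Convert the 3rd Fibonacci number (with F(1) = F(2) = 1) (Fibonacci index) → 1, 1, 2 → 2 (decimal)
5 × 2 = 10
10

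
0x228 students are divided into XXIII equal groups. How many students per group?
Convert 0x228 (hexadecimal) → 2×256 + 2×16 + 8 = 552 (decimal)
Convert XXIII (Roman numeral) → 10 + 10 + 1 + 1 + 1 = 23 (decimal)
Compute 552 ÷ 23 = 24
24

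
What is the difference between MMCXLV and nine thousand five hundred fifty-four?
Convert MMCXLV (Roman numeral) → 1000 + 1000 + 100 + 40 + 5 = 2145 (decimal)
Convert nine thousand five hundred fifty-four (English words) → 9×1000 + 5×100 + 54 = 9554 (decimal)
Difference: |2145 - 9554| = 7409
7409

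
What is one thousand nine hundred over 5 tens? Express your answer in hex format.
Convert one thousand nine hundred (English words) → 1×1000 + 9×100 = 1900 (decimal)
Convert 5 tens (place-value notation) → 5×10 = 50 (decimal)
Compute 1900 ÷ 50 = 38
Convert 38 (decimal) → 38 = 2×16 + 6 → 0x26 (hexadecimal)
0x26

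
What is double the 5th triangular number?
The 5th triangular number = 5×6/2 = 15
Compute 15 × 2 = 30
30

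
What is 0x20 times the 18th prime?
Convert 0x20 (hexadecimal) → 2×16 = 32 (decimal)
Convert the 18th prime (prime index) → 61 (decimal)
Compute 32 × 61 = 1952
1952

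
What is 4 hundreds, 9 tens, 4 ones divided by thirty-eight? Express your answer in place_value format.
Convert 4 hundreds, 9 tens, 4 ones (place-value notation) → 4×100 + 9×10 + 4 = 494 (decimal)
Convert thirty-eight (English words) → 38 (decimal)
Compute 494 ÷ 38 = 13
Convert 13 (decimal) → 13 = 1×10 + 3 → 1 ten, 3 ones (place-value notation)
1 ten, 3 ones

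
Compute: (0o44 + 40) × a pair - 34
Convert 0o44 (octal) → 4×8 + 4 = 36 (decimal)
Convert a pair (colloquial) → 2 (decimal)
Expression in decimal: (36 + 40) × 2 - 34
Parentheses first: 36 + 40 = 76
Multiply: 76 × 2 = 152
Subtract: 152 - 34 = 118
118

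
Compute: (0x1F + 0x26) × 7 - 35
Convert 0x1F (hexadecimal) → 1×16 + 15 = 31 (decimal)
Convert 0x26 (hexadecimal) → 2×16 + 6 = 38 (decimal)
Expression in decimal: (31 + 38) × 7 - 35
Parentheses first: 31 + 38 = 69
Multiply: 69 × 7 = 483
Subtract: 483 - 35 = 448
448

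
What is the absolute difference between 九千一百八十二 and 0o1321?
Convert 九千一百八十二 (Chinese numeral) → 9×1000 + 1×100 + 8×10 + 2 = 9182 (decimal)
Convert 0o1321 (octal) → 1×512 + 3×64 + 2×8 + 1 = 721 (decimal)
Compute |9182 - 721| = 8461
8461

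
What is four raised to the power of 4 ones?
Convert four (English words) → 4 (decimal)
Convert 4 ones (place-value notation) → 4 (decimal)
Compute 4 ^ 4 = 256
256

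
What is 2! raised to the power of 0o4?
Convert 2! (factorial) → 2 (decimal)
Convert 0o4 (octal) → 4 (decimal)
Compute 2 ^ 4 = 16
16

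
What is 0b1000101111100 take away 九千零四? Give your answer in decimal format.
Convert 0b1000101111100 (binary) → 4096 + 256 + 64 + 32 + 16 + 8 + 4 = 4476 (decimal)
Convert 九千零四 (Chinese numeral) → 9×1000 + 4 = 9004 (decimal)
Compute 4476 - 9004 = -4528
-4528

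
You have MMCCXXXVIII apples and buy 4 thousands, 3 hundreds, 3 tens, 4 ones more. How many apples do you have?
Convert MMCCXXXVIII (Roman numeral) → 1000 + 1000 + 100 + 100 + 10 + 10 + 10 + 5 + 1 + 1 + 1 = 2238 (decimal)
Convert 4 thousands, 3 hundreds, 3 tens, 4 ones (place-value notation) → 4×1000 + 3×100 + 3×10 + 4 = 4334 (decimal)
Compute 2238 + 4334 = 6572
6572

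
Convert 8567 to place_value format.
Convert 8567 (decimal) → 8567 = 8×1000 + 5×100 + 6×10 + 7 → 8 thousands, 5 hundreds, 6 tens, 7 ones (place-value notation)
8 thousands, 5 hundreds, 6 tens, 7 ones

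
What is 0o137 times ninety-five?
Convert 0o137 (octal) → 1×64 + 3×8 + 7 = 95 (decimal)
Convert ninety-five (English words) → 95 (decimal)
Compute 95 × 95 = 9025
9025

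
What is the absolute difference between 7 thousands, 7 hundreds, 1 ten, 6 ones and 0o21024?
Convert 7 thousands, 7 hundreds, 1 ten, 6 ones (place-value notation) → 7×1000 + 7×100 + 1×10 + 6 = 7716 (decimal)
Convert 0o21024 (octal) → 2×4096 + 1×512 + 2×8 + 4 = 8724 (decimal)
Compute |7716 - 8724| = 1008
1008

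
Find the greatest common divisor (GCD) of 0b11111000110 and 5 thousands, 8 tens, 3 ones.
Convert 0b11111000110 (binary) → 1024 + 512 + 256 + 128 + 64 + 4 + 2 = 1990 (decimal)
Convert 5 thousands, 8 tens, 3 ones (place-value notation) → 5×1000 + 8×10 + 3 = 5083 (decimal)
Compute gcd(1990, 5083) = 1
1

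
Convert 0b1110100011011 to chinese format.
Convert 0b1110100011011 (binary) → 4096 + 2048 + 1024 + 256 + 16 + 8 + 2 + 1 = 7451 (decimal)
Convert 7451 (decimal) → 7451 = 7×1000 + 4×100 + 5×10 + 1 → 七千四百五十一 (Chinese numeral)
七千四百五十一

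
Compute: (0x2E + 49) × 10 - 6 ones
Convert 0x2E (hexadecimal) → 2×16 + 14 = 46 (decimal)
Convert 6 ones (place-value notation) → 6 (decimal)
Expression in decimal: (46 + 49) × 10 - 6
Parentheses first: 46 + 49 = 95
Multiply: 95 × 10 = 950
Subtract: 950 - 6 = 944
944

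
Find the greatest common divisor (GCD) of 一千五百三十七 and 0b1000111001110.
Convert 一千五百三十七 (Chinese numeral) → 1×1000 + 5×100 + 3×10 + 7 = 1537 (decimal)
Convert 0b1000111001110 (binary) → 4096 + 256 + 128 + 64 + 8 + 4 + 2 = 4558 (decimal)
Compute gcd(1537, 4558) = 53
53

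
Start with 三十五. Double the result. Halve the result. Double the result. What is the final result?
Convert 三十五 (Chinese numeral) → 3×10 + 5 = 35 (decimal)
Start: 35
35 × 2 = 70
70 ÷ 2 = 35
35 × 2 = 70
70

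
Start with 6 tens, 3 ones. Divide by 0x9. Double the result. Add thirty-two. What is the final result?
Convert 6 tens, 3 ones (place-value notation) → 6×10 + 3 = 63 (decimal)
Start: 63
Convert 0x9 (hexadecimal) → 9 (decimal)
63 ÷ 9 = 7
7 × 2 = 14
Convert thirty-two (English words) → 32 (decimal)
14 + 32 = 46
46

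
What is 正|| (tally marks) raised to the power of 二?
Convert 正|| (tally marks) → 5 + 2 = 7 (decimal)
Convert 二 (Chinese numeral) → 2 (decimal)
Compute 7 ^ 2 = 49
49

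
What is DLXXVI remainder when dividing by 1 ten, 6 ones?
Convert DLXXVI (Roman numeral) → 500 + 50 + 10 + 10 + 5 + 1 = 576 (decimal)
Convert 1 ten, 6 ones (place-value notation) → 1×10 + 6 = 16 (decimal)
Compute 576 mod 16 = 0
0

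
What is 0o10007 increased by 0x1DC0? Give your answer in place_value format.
Convert 0o10007 (octal) → 1×4096 + 7 = 4103 (decimal)
Convert 0x1DC0 (hexadecimal) → 1×4096 + 13×256 + 12×16 = 7616 (decimal)
Compute 4103 + 7616 = 11719
Convert 11719 (decimal) → 11719 = 11×1000 + 7×100 + 1×10 + 9 → 11 thousands, 7 hundreds, 1 ten, 9 ones (place-value notation)
11 thousands, 7 hundreds, 1 ten, 9 ones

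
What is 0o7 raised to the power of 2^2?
Convert 0o7 (octal) → 7 (decimal)
Convert 2^2 (power) → 4 (decimal)
Compute 7 ^ 4 = 2401
2401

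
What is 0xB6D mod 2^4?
Convert 0xB6D (hexadecimal) → 11×256 + 6×16 + 13 = 2925 (decimal)
Convert 2^4 (power) → 16 (decimal)
Compute 2925 mod 16 = 13
13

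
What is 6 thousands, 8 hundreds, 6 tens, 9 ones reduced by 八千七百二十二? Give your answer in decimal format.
Convert 6 thousands, 8 hundreds, 6 tens, 9 ones (place-value notation) → 6×1000 + 8×100 + 6×10 + 9 = 6869 (decimal)
Convert 八千七百二十二 (Chinese numeral) → 8×1000 + 7×100 + 2×10 + 2 = 8722 (decimal)
Compute 6869 - 8722 = -1853
-1853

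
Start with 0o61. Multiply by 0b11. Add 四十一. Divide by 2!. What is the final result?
Convert 0o61 (octal) → 6×8 + 1 = 49 (decimal)
Start: 49
Convert 0b11 (binary) → 2 + 1 = 3 (decimal)
49 × 3 = 147
Convert 四十一 (Chinese numeral) → 4×10 + 1 = 41 (decimal)
147 + 41 = 188
Convert 2! (factorial) → 2 (decimal)
188 ÷ 2 = 94
94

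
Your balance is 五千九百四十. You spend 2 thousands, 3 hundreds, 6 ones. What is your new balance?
Convert 五千九百四十 (Chinese numeral) → 5×1000 + 9×100 + 4×10 = 5940 (decimal)
Convert 2 thousands, 3 hundreds, 6 ones (place-value notation) → 2×1000 + 3×100 + 6 = 2306 (decimal)
Compute 5940 - 2306 = 3634
3634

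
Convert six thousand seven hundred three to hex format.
Convert six thousand seven hundred three (English words) → 6×1000 + 7×100 + 3 = 6703 (decimal)
Convert 6703 (decimal) → 6703 = 1×4096 + 10×256 + 2×16 + 15 → 0x1A2F (hexadecimal)
0x1A2F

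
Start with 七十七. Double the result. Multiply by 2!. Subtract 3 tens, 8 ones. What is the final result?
Convert 七十七 (Chinese numeral) → 7×10 + 7 = 77 (decimal)
Start: 77
77 × 2 = 154
Convert 2! (factorial) → 2 (decimal)
154 × 2 = 308
Convert 3 tens, 8 ones (place-value notation) → 3×10 + 8 = 38 (decimal)
308 - 38 = 270
270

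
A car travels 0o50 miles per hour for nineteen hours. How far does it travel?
Convert 0o50 (octal) → 5×8 = 40 (decimal)
Convert nineteen (English words) → 19 (decimal)
Compute 40 × 19 = 760
760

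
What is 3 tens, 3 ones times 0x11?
Convert 3 tens, 3 ones (place-value notation) → 3×10 + 3 = 33 (decimal)
Convert 0x11 (hexadecimal) → 1×16 + 1 = 17 (decimal)
Compute 33 × 17 = 561
561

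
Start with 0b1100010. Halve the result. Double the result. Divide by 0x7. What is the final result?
Convert 0b1100010 (binary) → 64 + 32 + 2 = 98 (decimal)
Start: 98
98 ÷ 2 = 49
49 × 2 = 98
Convert 0x7 (hexadecimal) → 7 (decimal)
98 ÷ 7 = 14
14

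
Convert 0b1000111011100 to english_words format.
Convert 0b1000111011100 (binary) → 4096 + 256 + 128 + 64 + 16 + 8 + 4 = 4572 (decimal)
Convert 4572 (decimal) → 4572 = 4×1000 + 5×100 + 72 → four thousand five hundred seventy-two (English words)
four thousand five hundred seventy-two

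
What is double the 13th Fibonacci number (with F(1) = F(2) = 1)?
The 13th Fibonacci number (with F(1) = F(2) = 1): 1, 1, 2, 3, 5, 8, 13, 21, 34, 55, 89, 144, 233 → 233
Compute 233 × 2 = 466
466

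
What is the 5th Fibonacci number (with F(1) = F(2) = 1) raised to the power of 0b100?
Convert the 5th Fibonacci number (with F(1) = F(2) = 1) (Fibonacci index) → 1, 1, 2, 3, 5 → 5 (decimal)
Convert 0b100 (binary) → 4 (decimal)
Compute 5 ^ 4 = 625
625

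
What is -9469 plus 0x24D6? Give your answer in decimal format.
Convert 0x24D6 (hexadecimal) → 2×4096 + 4×256 + 13×16 + 6 = 9430 (decimal)
Compute -9469 + 9430 = -39
-39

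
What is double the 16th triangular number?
The 16th triangular number = 16×17/2 = 136
Compute 136 × 2 = 272
272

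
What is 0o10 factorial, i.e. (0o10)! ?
Convert 0o10 (octal) → 1×8 = 8 (decimal)
Compute 8! = 40320
40320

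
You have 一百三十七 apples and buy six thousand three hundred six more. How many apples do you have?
Convert 一百三十七 (Chinese numeral) → 1×100 + 3×10 + 7 = 137 (decimal)
Convert six thousand three hundred six (English words) → 6×1000 + 3×100 + 6 = 6306 (decimal)
Compute 137 + 6306 = 6443
6443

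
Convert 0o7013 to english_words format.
Convert 0o7013 (octal) → 7×512 + 1×8 + 3 = 3595 (decimal)
Convert 3595 (decimal) → 3595 = 3×1000 + 5×100 + 95 → three thousand five hundred ninety-five (English words)
three thousand five hundred ninety-five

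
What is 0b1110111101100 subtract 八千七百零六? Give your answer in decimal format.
Convert 0b1110111101100 (binary) → 4096 + 2048 + 1024 + 256 + 128 + 64 + 32 + 8 + 4 = 7660 (decimal)
Convert 八千七百零六 (Chinese numeral) → 8×1000 + 7×100 + 6 = 8706 (decimal)
Compute 7660 - 8706 = -1046
-1046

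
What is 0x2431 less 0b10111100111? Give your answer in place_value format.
Convert 0x2431 (hexadecimal) → 2×4096 + 4×256 + 3×16 + 1 = 9265 (decimal)
Convert 0b10111100111 (binary) → 1024 + 256 + 128 + 64 + 32 + 4 + 2 + 1 = 1511 (decimal)
Compute 9265 - 1511 = 7754
Convert 7754 (decimal) → 7754 = 7×1000 + 7×100 + 5×10 + 4 → 7 thousands, 7 hundreds, 5 tens, 4 ones (place-value notation)
7 thousands, 7 hundreds, 5 tens, 4 ones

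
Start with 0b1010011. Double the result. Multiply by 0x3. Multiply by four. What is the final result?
Convert 0b1010011 (binary) → 64 + 16 + 2 + 1 = 83 (decimal)
Start: 83
83 × 2 = 166
Convert 0x3 (hexadecimal) → 3 (decimal)
166 × 3 = 498
Convert four (English words) → 4 (decimal)
498 × 4 = 1992
1992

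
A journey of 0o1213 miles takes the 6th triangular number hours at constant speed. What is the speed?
Convert 0o1213 (octal) → 1×512 + 2×64 + 1×8 + 3 = 651 (decimal)
Convert the 6th triangular number (triangular index) → 6×7/2 = 21 (decimal)
Compute 651 ÷ 21 = 31
31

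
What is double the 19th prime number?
The 19th prime number = 67
Compute 67 × 2 = 134
134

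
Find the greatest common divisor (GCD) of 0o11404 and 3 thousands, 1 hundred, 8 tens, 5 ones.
Convert 0o11404 (octal) → 1×4096 + 1×512 + 4×64 + 4 = 4868 (decimal)
Convert 3 thousands, 1 hundred, 8 tens, 5 ones (place-value notation) → 3×1000 + 1×100 + 8×10 + 5 = 3185 (decimal)
Compute gcd(4868, 3185) = 1
1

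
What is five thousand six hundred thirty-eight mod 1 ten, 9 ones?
Convert five thousand six hundred thirty-eight (English words) → 5×1000 + 6×100 + 38 = 5638 (decimal)
Convert 1 ten, 9 ones (place-value notation) → 1×10 + 9 = 19 (decimal)
Compute 5638 mod 19 = 14
14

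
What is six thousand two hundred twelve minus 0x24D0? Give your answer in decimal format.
Convert six thousand two hundred twelve (English words) → 6×1000 + 2×100 + 12 = 6212 (decimal)
Convert 0x24D0 (hexadecimal) → 2×4096 + 4×256 + 13×16 = 9424 (decimal)
Compute 6212 - 9424 = -3212
-3212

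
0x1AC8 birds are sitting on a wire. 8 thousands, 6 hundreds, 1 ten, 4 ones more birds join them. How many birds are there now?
Convert 0x1AC8 (hexadecimal) → 1×4096 + 10×256 + 12×16 + 8 = 6856 (decimal)
Convert 8 thousands, 6 hundreds, 1 ten, 4 ones (place-value notation) → 8×1000 + 6×100 + 1×10 + 4 = 8614 (decimal)
Compute 6856 + 8614 = 15470
15470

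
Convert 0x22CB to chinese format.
Convert 0x22CB (hexadecimal) → 2×4096 + 2×256 + 12×16 + 11 = 8907 (decimal)
Convert 8907 (decimal) → 8907 = 8×1000 + 9×100 + 7 → 八千九百零七 (Chinese numeral)
八千九百零七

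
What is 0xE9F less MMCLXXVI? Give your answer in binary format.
Convert 0xE9F (hexadecimal) → 14×256 + 9×16 + 15 = 3743 (decimal)
Convert MMCLXXVI (Roman numeral) → 1000 + 1000 + 100 + 50 + 10 + 10 + 5 + 1 = 2176 (decimal)
Compute 3743 - 2176 = 1567
Convert 1567 (decimal) → 1567 = 1024 + 512 + 16 + 8 + 4 + 2 + 1 → 0b11000011111 (binary)
0b11000011111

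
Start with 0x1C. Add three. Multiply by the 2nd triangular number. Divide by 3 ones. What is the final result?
Convert 0x1C (hexadecimal) → 1×16 + 12 = 28 (decimal)
Start: 28
Convert three (English words) → 3 (decimal)
28 + 3 = 31
Convert the 2nd triangular number (triangular index) → 2×3/2 = 3 (decimal)
31 × 3 = 93
Convert 3 ones (place-value notation) → 3 (decimal)
93 ÷ 3 = 31
31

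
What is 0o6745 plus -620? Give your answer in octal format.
Convert 0o6745 (octal) → 6×512 + 7×64 + 4×8 + 5 = 3557 (decimal)
Compute 3557 + -620 = 2937
Convert 2937 (decimal) → 2937 = 5×512 + 5×64 + 7×8 + 1 → 0o5571 (octal)
0o5571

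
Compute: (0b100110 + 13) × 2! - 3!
Convert 0b100110 (binary) → 32 + 4 + 2 = 38 (decimal)
Convert 2! (factorial) → 2 (decimal)
Convert 3! (factorial) → 6 (decimal)
Expression in decimal: (38 + 13) × 2 - 6
Parentheses first: 38 + 13 = 51
Multiply: 51 × 2 = 102
Subtract: 102 - 6 = 96
96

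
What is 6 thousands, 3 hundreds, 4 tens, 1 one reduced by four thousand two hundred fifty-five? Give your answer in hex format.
Convert 6 thousands, 3 hundreds, 4 tens, 1 one (place-value notation) → 6×1000 + 3×100 + 4×10 + 1 = 6341 (decimal)
Convert four thousand two hundred fifty-five (English words) → 4×1000 + 2×100 + 55 = 4255 (decimal)
Compute 6341 - 4255 = 2086
Convert 2086 (decimal) → 2086 = 8×256 + 2×16 + 6 → 0x826 (hexadecimal)
0x826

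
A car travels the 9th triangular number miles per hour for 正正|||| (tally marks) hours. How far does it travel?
Convert the 9th triangular number (triangular index) → 9×10/2 = 45 (decimal)
Convert 正正|||| (tally marks) → 5 + 5 + 4 = 14 (decimal)
Compute 45 × 14 = 630
630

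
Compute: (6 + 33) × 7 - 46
Parentheses first: 6 + 33 = 39
Multiply: 39 × 7 = 273
Subtract: 273 - 46 = 227
227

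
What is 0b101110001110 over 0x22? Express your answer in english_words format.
Convert 0b101110001110 (binary) → 2048 + 512 + 256 + 128 + 8 + 4 + 2 = 2958 (decimal)
Convert 0x22 (hexadecimal) → 2×16 + 2 = 34 (decimal)
Compute 2958 ÷ 34 = 87
Convert 87 (decimal) → eighty-seven (English words)
eighty-seven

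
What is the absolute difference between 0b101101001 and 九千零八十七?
Convert 0b101101001 (binary) → 256 + 64 + 32 + 8 + 1 = 361 (decimal)
Convert 九千零八十七 (Chinese numeral) → 9×1000 + 8×10 + 7 = 9087 (decimal)
Compute |361 - 9087| = 8726
8726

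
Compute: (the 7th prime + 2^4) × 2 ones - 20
Convert the 7th prime (prime index) → 17 (decimal)
Convert 2^4 (power) → 16 (decimal)
Convert 2 ones (place-value notation) → 2 (decimal)
Expression in decimal: (17 + 16) × 2 - 20
Parentheses first: 17 + 16 = 33
Multiply: 33 × 2 = 66
Subtract: 66 - 20 = 46
46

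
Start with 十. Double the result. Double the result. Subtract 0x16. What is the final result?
Convert 十 (Chinese numeral) → 1×10 = 10 (decimal)
Start: 10
10 × 2 = 20
20 × 2 = 40
Convert 0x16 (hexadecimal) → 1×16 + 6 = 22 (decimal)
40 - 22 = 18
18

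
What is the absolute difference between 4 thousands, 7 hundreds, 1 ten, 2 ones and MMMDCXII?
Convert 4 thousands, 7 hundreds, 1 ten, 2 ones (place-value notation) → 4×1000 + 7×100 + 1×10 + 2 = 4712 (decimal)
Convert MMMDCXII (Roman numeral) → 1000 + 1000 + 1000 + 500 + 100 + 10 + 1 + 1 = 3612 (decimal)
Compute |4712 - 3612| = 1100
1100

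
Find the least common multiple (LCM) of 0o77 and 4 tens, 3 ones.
Convert 0o77 (octal) → 7×8 + 7 = 63 (decimal)
Convert 4 tens, 3 ones (place-value notation) → 4×10 + 3 = 43 (decimal)
Compute lcm(63, 43) = 2709
2709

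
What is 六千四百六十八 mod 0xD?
Convert 六千四百六十八 (Chinese numeral) → 6×1000 + 4×100 + 6×10 + 8 = 6468 (decimal)
Convert 0xD (hexadecimal) → 13 (decimal)
Compute 6468 mod 13 = 7
7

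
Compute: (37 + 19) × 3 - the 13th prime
Convert the 13th prime (prime index) → 41 (decimal)
Expression in decimal: (37 + 19) × 3 - 41
Parentheses first: 37 + 19 = 56
Multiply: 56 × 3 = 168
Subtract: 168 - 41 = 127
127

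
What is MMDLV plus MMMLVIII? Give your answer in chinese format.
Convert MMDLV (Roman numeral) → 1000 + 1000 + 500 + 50 + 5 = 2555 (decimal)
Convert MMMLVIII (Roman numeral) → 1000 + 1000 + 1000 + 50 + 5 + 1 + 1 + 1 = 3058 (decimal)
Compute 2555 + 3058 = 5613
Convert 5613 (decimal) → 5613 = 5×1000 + 6×100 + 1×10 + 3 → 五千六百一十三 (Chinese numeral)
五千六百一十三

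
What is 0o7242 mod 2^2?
Convert 0o7242 (octal) → 7×512 + 2×64 + 4×8 + 2 = 3746 (decimal)
Convert 2^2 (power) → 4 (decimal)
Compute 3746 mod 4 = 2
2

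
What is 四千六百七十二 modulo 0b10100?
Convert 四千六百七十二 (Chinese numeral) → 4×1000 + 6×100 + 7×10 + 2 = 4672 (decimal)
Convert 0b10100 (binary) → 16 + 4 = 20 (decimal)
Compute 4672 mod 20 = 12
12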